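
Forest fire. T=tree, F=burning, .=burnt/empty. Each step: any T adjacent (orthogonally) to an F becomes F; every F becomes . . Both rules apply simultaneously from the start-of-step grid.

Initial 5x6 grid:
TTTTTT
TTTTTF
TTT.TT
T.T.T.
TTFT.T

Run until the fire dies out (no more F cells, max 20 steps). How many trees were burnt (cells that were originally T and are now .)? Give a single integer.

Answer: 22

Derivation:
Step 1: +6 fires, +2 burnt (F count now 6)
Step 2: +5 fires, +6 burnt (F count now 5)
Step 3: +5 fires, +5 burnt (F count now 5)
Step 4: +3 fires, +5 burnt (F count now 3)
Step 5: +2 fires, +3 burnt (F count now 2)
Step 6: +1 fires, +2 burnt (F count now 1)
Step 7: +0 fires, +1 burnt (F count now 0)
Fire out after step 7
Initially T: 23, now '.': 29
Total burnt (originally-T cells now '.'): 22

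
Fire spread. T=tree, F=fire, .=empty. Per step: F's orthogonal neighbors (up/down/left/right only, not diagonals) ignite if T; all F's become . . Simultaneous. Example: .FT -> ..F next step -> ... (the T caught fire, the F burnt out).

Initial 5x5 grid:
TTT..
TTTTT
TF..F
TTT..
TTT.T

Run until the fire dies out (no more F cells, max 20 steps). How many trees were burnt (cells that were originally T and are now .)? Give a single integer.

Step 1: +4 fires, +2 burnt (F count now 4)
Step 2: +7 fires, +4 burnt (F count now 7)
Step 3: +4 fires, +7 burnt (F count now 4)
Step 4: +0 fires, +4 burnt (F count now 0)
Fire out after step 4
Initially T: 16, now '.': 24
Total burnt (originally-T cells now '.'): 15

Answer: 15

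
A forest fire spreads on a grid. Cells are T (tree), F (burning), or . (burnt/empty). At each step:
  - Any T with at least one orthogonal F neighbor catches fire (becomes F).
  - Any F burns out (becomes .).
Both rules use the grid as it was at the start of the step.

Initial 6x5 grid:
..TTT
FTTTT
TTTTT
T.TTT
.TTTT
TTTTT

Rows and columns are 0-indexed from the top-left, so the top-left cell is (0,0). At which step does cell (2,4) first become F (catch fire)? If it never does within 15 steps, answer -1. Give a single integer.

Step 1: cell (2,4)='T' (+2 fires, +1 burnt)
Step 2: cell (2,4)='T' (+3 fires, +2 burnt)
Step 3: cell (2,4)='T' (+3 fires, +3 burnt)
Step 4: cell (2,4)='T' (+4 fires, +3 burnt)
Step 5: cell (2,4)='F' (+4 fires, +4 burnt)
  -> target ignites at step 5
Step 6: cell (2,4)='.' (+4 fires, +4 burnt)
Step 7: cell (2,4)='.' (+3 fires, +4 burnt)
Step 8: cell (2,4)='.' (+2 fires, +3 burnt)
Step 9: cell (2,4)='.' (+0 fires, +2 burnt)
  fire out at step 9

5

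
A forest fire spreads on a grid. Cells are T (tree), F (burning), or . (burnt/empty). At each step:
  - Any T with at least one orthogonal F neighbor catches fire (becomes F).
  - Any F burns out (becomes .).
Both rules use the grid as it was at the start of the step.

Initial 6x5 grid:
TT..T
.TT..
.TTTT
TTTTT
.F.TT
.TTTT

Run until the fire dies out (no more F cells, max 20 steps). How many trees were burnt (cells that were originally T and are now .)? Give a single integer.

Step 1: +2 fires, +1 burnt (F count now 2)
Step 2: +4 fires, +2 burnt (F count now 4)
Step 3: +4 fires, +4 burnt (F count now 4)
Step 4: +6 fires, +4 burnt (F count now 6)
Step 5: +3 fires, +6 burnt (F count now 3)
Step 6: +0 fires, +3 burnt (F count now 0)
Fire out after step 6
Initially T: 20, now '.': 29
Total burnt (originally-T cells now '.'): 19

Answer: 19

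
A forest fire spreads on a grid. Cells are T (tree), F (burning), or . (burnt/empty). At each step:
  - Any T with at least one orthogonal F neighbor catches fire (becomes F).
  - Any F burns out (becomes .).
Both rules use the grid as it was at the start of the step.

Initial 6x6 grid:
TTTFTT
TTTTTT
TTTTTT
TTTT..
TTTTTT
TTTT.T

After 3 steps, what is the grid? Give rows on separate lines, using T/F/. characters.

Step 1: 3 trees catch fire, 1 burn out
  TTF.FT
  TTTFTT
  TTTTTT
  TTTT..
  TTTTTT
  TTTT.T
Step 2: 5 trees catch fire, 3 burn out
  TF...F
  TTF.FT
  TTTFTT
  TTTT..
  TTTTTT
  TTTT.T
Step 3: 6 trees catch fire, 5 burn out
  F.....
  TF...F
  TTF.FT
  TTTF..
  TTTTTT
  TTTT.T

F.....
TF...F
TTF.FT
TTTF..
TTTTTT
TTTT.T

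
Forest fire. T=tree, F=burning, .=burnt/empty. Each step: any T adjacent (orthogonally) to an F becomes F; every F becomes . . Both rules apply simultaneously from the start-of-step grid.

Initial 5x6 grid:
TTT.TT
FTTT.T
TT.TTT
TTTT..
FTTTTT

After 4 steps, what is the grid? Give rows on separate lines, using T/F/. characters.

Step 1: 5 trees catch fire, 2 burn out
  FTT.TT
  .FTT.T
  FT.TTT
  FTTT..
  .FTTTT
Step 2: 5 trees catch fire, 5 burn out
  .FT.TT
  ..FT.T
  .F.TTT
  .FTT..
  ..FTTT
Step 3: 4 trees catch fire, 5 burn out
  ..F.TT
  ...F.T
  ...TTT
  ..FT..
  ...FTT
Step 4: 3 trees catch fire, 4 burn out
  ....TT
  .....T
  ...FTT
  ...F..
  ....FT

....TT
.....T
...FTT
...F..
....FT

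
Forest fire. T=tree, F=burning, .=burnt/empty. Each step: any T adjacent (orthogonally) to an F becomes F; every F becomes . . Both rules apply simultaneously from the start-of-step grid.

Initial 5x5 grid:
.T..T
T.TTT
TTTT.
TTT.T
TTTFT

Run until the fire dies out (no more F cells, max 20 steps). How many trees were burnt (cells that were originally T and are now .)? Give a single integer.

Answer: 17

Derivation:
Step 1: +2 fires, +1 burnt (F count now 2)
Step 2: +3 fires, +2 burnt (F count now 3)
Step 3: +3 fires, +3 burnt (F count now 3)
Step 4: +4 fires, +3 burnt (F count now 4)
Step 5: +2 fires, +4 burnt (F count now 2)
Step 6: +2 fires, +2 burnt (F count now 2)
Step 7: +1 fires, +2 burnt (F count now 1)
Step 8: +0 fires, +1 burnt (F count now 0)
Fire out after step 8
Initially T: 18, now '.': 24
Total burnt (originally-T cells now '.'): 17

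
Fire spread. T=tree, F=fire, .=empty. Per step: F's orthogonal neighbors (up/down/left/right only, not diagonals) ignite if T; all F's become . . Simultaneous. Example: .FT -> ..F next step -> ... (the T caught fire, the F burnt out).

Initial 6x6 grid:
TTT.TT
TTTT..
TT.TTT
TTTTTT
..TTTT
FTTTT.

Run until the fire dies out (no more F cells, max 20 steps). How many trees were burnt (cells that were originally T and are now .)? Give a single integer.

Answer: 26

Derivation:
Step 1: +1 fires, +1 burnt (F count now 1)
Step 2: +1 fires, +1 burnt (F count now 1)
Step 3: +2 fires, +1 burnt (F count now 2)
Step 4: +3 fires, +2 burnt (F count now 3)
Step 5: +3 fires, +3 burnt (F count now 3)
Step 6: +5 fires, +3 burnt (F count now 5)
Step 7: +5 fires, +5 burnt (F count now 5)
Step 8: +4 fires, +5 burnt (F count now 4)
Step 9: +2 fires, +4 burnt (F count now 2)
Step 10: +0 fires, +2 burnt (F count now 0)
Fire out after step 10
Initially T: 28, now '.': 34
Total burnt (originally-T cells now '.'): 26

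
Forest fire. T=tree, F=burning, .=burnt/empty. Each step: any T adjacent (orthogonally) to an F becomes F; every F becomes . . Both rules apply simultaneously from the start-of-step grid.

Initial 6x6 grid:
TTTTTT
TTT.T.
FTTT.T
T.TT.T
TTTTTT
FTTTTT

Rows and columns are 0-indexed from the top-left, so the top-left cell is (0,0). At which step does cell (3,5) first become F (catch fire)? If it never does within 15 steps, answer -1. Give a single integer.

Step 1: cell (3,5)='T' (+5 fires, +2 burnt)
Step 2: cell (3,5)='T' (+5 fires, +5 burnt)
Step 3: cell (3,5)='T' (+6 fires, +5 burnt)
Step 4: cell (3,5)='T' (+4 fires, +6 burnt)
Step 5: cell (3,5)='T' (+3 fires, +4 burnt)
Step 6: cell (3,5)='T' (+2 fires, +3 burnt)
Step 7: cell (3,5)='F' (+3 fires, +2 burnt)
  -> target ignites at step 7
Step 8: cell (3,5)='.' (+1 fires, +3 burnt)
Step 9: cell (3,5)='.' (+0 fires, +1 burnt)
  fire out at step 9

7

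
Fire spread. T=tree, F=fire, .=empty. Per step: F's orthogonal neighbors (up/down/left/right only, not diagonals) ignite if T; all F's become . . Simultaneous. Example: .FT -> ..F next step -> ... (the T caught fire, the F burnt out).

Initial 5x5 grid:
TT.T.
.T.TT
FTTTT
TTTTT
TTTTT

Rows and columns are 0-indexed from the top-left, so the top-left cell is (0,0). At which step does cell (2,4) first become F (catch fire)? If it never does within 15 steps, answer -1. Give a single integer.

Step 1: cell (2,4)='T' (+2 fires, +1 burnt)
Step 2: cell (2,4)='T' (+4 fires, +2 burnt)
Step 3: cell (2,4)='T' (+4 fires, +4 burnt)
Step 4: cell (2,4)='F' (+5 fires, +4 burnt)
  -> target ignites at step 4
Step 5: cell (2,4)='.' (+4 fires, +5 burnt)
Step 6: cell (2,4)='.' (+1 fires, +4 burnt)
Step 7: cell (2,4)='.' (+0 fires, +1 burnt)
  fire out at step 7

4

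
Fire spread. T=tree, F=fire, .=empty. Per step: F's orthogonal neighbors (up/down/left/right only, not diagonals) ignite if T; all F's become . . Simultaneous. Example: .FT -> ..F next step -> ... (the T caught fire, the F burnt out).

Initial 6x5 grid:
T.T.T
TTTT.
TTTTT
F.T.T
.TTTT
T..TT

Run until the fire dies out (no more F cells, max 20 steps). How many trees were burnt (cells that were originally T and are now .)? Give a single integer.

Answer: 19

Derivation:
Step 1: +1 fires, +1 burnt (F count now 1)
Step 2: +2 fires, +1 burnt (F count now 2)
Step 3: +3 fires, +2 burnt (F count now 3)
Step 4: +3 fires, +3 burnt (F count now 3)
Step 5: +4 fires, +3 burnt (F count now 4)
Step 6: +3 fires, +4 burnt (F count now 3)
Step 7: +2 fires, +3 burnt (F count now 2)
Step 8: +1 fires, +2 burnt (F count now 1)
Step 9: +0 fires, +1 burnt (F count now 0)
Fire out after step 9
Initially T: 21, now '.': 28
Total burnt (originally-T cells now '.'): 19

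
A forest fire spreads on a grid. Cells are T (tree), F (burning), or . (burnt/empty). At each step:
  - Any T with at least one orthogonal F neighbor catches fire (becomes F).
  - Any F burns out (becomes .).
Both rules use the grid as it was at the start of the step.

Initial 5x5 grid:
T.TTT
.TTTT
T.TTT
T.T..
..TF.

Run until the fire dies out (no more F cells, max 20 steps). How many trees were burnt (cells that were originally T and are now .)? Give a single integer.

Answer: 12

Derivation:
Step 1: +1 fires, +1 burnt (F count now 1)
Step 2: +1 fires, +1 burnt (F count now 1)
Step 3: +1 fires, +1 burnt (F count now 1)
Step 4: +2 fires, +1 burnt (F count now 2)
Step 5: +4 fires, +2 burnt (F count now 4)
Step 6: +2 fires, +4 burnt (F count now 2)
Step 7: +1 fires, +2 burnt (F count now 1)
Step 8: +0 fires, +1 burnt (F count now 0)
Fire out after step 8
Initially T: 15, now '.': 22
Total burnt (originally-T cells now '.'): 12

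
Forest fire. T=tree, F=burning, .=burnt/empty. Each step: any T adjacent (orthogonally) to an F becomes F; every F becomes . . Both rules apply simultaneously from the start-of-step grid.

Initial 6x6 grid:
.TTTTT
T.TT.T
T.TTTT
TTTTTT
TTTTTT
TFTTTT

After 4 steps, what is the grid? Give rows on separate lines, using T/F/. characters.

Step 1: 3 trees catch fire, 1 burn out
  .TTTTT
  T.TT.T
  T.TTTT
  TTTTTT
  TFTTTT
  F.FTTT
Step 2: 4 trees catch fire, 3 burn out
  .TTTTT
  T.TT.T
  T.TTTT
  TFTTTT
  F.FTTT
  ...FTT
Step 3: 4 trees catch fire, 4 burn out
  .TTTTT
  T.TT.T
  T.TTTT
  F.FTTT
  ...FTT
  ....FT
Step 4: 5 trees catch fire, 4 burn out
  .TTTTT
  T.TT.T
  F.FTTT
  ...FTT
  ....FT
  .....F

.TTTTT
T.TT.T
F.FTTT
...FTT
....FT
.....F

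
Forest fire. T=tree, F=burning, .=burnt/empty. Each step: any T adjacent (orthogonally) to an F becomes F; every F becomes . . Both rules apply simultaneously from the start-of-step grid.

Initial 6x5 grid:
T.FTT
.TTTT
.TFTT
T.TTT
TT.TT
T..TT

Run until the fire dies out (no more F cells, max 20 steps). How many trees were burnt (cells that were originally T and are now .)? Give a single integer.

Answer: 16

Derivation:
Step 1: +5 fires, +2 burnt (F count now 5)
Step 2: +5 fires, +5 burnt (F count now 5)
Step 3: +3 fires, +5 burnt (F count now 3)
Step 4: +2 fires, +3 burnt (F count now 2)
Step 5: +1 fires, +2 burnt (F count now 1)
Step 6: +0 fires, +1 burnt (F count now 0)
Fire out after step 6
Initially T: 21, now '.': 25
Total burnt (originally-T cells now '.'): 16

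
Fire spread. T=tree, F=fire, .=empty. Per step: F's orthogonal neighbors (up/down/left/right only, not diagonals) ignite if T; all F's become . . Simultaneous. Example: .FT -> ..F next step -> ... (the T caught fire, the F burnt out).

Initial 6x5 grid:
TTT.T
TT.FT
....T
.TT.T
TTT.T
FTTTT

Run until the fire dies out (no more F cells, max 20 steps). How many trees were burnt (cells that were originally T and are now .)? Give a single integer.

Step 1: +3 fires, +2 burnt (F count now 3)
Step 2: +4 fires, +3 burnt (F count now 4)
Step 3: +4 fires, +4 burnt (F count now 4)
Step 4: +3 fires, +4 burnt (F count now 3)
Step 5: +0 fires, +3 burnt (F count now 0)
Fire out after step 5
Initially T: 19, now '.': 25
Total burnt (originally-T cells now '.'): 14

Answer: 14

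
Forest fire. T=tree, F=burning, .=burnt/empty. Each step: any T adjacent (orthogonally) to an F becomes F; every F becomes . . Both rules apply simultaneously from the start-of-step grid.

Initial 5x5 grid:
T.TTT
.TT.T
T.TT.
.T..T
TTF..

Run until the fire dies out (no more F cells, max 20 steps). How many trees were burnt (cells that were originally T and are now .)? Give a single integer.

Answer: 3

Derivation:
Step 1: +1 fires, +1 burnt (F count now 1)
Step 2: +2 fires, +1 burnt (F count now 2)
Step 3: +0 fires, +2 burnt (F count now 0)
Fire out after step 3
Initially T: 14, now '.': 14
Total burnt (originally-T cells now '.'): 3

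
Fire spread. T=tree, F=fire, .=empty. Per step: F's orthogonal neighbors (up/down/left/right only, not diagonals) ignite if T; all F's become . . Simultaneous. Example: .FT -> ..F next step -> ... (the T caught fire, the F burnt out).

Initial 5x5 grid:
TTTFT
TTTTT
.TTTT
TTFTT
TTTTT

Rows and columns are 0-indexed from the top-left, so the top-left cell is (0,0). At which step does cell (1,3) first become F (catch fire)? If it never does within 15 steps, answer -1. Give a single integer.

Step 1: cell (1,3)='F' (+7 fires, +2 burnt)
  -> target ignites at step 1
Step 2: cell (1,3)='.' (+9 fires, +7 burnt)
Step 3: cell (1,3)='.' (+5 fires, +9 burnt)
Step 4: cell (1,3)='.' (+1 fires, +5 burnt)
Step 5: cell (1,3)='.' (+0 fires, +1 burnt)
  fire out at step 5

1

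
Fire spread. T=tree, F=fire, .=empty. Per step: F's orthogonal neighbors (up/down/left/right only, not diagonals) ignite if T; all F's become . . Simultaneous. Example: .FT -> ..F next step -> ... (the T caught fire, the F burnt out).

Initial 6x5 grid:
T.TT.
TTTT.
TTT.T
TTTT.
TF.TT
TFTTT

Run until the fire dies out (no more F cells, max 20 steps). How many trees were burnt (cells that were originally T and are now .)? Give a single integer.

Answer: 21

Derivation:
Step 1: +4 fires, +2 burnt (F count now 4)
Step 2: +4 fires, +4 burnt (F count now 4)
Step 3: +6 fires, +4 burnt (F count now 6)
Step 4: +3 fires, +6 burnt (F count now 3)
Step 5: +3 fires, +3 burnt (F count now 3)
Step 6: +1 fires, +3 burnt (F count now 1)
Step 7: +0 fires, +1 burnt (F count now 0)
Fire out after step 7
Initially T: 22, now '.': 29
Total burnt (originally-T cells now '.'): 21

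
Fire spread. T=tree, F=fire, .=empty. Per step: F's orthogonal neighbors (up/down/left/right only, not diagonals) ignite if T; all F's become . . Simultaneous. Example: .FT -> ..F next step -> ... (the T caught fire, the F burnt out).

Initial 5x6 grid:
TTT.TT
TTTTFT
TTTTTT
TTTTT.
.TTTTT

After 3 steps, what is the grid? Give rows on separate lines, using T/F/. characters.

Step 1: 4 trees catch fire, 1 burn out
  TTT.FT
  TTTF.F
  TTTTFT
  TTTTT.
  .TTTTT
Step 2: 5 trees catch fire, 4 burn out
  TTT..F
  TTF...
  TTTF.F
  TTTTF.
  .TTTTT
Step 3: 5 trees catch fire, 5 burn out
  TTF...
  TF....
  TTF...
  TTTF..
  .TTTFT

TTF...
TF....
TTF...
TTTF..
.TTTFT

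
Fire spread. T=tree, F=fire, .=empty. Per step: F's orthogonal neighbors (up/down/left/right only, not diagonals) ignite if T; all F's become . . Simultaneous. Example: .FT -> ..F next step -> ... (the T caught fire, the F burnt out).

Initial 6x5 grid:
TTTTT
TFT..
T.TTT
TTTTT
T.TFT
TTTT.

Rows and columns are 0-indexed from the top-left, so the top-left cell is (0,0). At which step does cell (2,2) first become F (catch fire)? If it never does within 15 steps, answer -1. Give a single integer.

Step 1: cell (2,2)='T' (+7 fires, +2 burnt)
Step 2: cell (2,2)='F' (+8 fires, +7 burnt)
  -> target ignites at step 2
Step 3: cell (2,2)='.' (+5 fires, +8 burnt)
Step 4: cell (2,2)='.' (+3 fires, +5 burnt)
Step 5: cell (2,2)='.' (+0 fires, +3 burnt)
  fire out at step 5

2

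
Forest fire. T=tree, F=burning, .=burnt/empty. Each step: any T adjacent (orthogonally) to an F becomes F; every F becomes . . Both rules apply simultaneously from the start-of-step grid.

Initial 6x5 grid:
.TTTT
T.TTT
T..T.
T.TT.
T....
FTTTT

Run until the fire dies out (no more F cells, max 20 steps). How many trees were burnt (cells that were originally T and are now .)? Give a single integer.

Step 1: +2 fires, +1 burnt (F count now 2)
Step 2: +2 fires, +2 burnt (F count now 2)
Step 3: +2 fires, +2 burnt (F count now 2)
Step 4: +2 fires, +2 burnt (F count now 2)
Step 5: +0 fires, +2 burnt (F count now 0)
Fire out after step 5
Initially T: 18, now '.': 20
Total burnt (originally-T cells now '.'): 8

Answer: 8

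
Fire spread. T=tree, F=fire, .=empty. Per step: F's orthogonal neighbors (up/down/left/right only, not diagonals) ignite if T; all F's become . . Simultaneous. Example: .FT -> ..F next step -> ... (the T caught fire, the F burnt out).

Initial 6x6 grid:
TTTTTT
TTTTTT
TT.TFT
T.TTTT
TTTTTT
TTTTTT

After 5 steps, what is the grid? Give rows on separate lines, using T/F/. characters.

Step 1: 4 trees catch fire, 1 burn out
  TTTTTT
  TTTTFT
  TT.F.F
  T.TTFT
  TTTTTT
  TTTTTT
Step 2: 6 trees catch fire, 4 burn out
  TTTTFT
  TTTF.F
  TT....
  T.TF.F
  TTTTFT
  TTTTTT
Step 3: 7 trees catch fire, 6 burn out
  TTTF.F
  TTF...
  TT....
  T.F...
  TTTF.F
  TTTTFT
Step 4: 5 trees catch fire, 7 burn out
  TTF...
  TF....
  TT....
  T.....
  TTF...
  TTTF.F
Step 5: 5 trees catch fire, 5 burn out
  TF....
  F.....
  TF....
  T.....
  TF....
  TTF...

TF....
F.....
TF....
T.....
TF....
TTF...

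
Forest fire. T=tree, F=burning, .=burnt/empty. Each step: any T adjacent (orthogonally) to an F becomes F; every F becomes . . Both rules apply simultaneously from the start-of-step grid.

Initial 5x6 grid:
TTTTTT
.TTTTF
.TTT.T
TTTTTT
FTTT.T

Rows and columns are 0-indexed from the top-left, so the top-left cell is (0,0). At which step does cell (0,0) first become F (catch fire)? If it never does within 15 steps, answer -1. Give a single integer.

Step 1: cell (0,0)='T' (+5 fires, +2 burnt)
Step 2: cell (0,0)='T' (+5 fires, +5 burnt)
Step 3: cell (0,0)='T' (+8 fires, +5 burnt)
Step 4: cell (0,0)='T' (+4 fires, +8 burnt)
Step 5: cell (0,0)='T' (+1 fires, +4 burnt)
Step 6: cell (0,0)='F' (+1 fires, +1 burnt)
  -> target ignites at step 6
Step 7: cell (0,0)='.' (+0 fires, +1 burnt)
  fire out at step 7

6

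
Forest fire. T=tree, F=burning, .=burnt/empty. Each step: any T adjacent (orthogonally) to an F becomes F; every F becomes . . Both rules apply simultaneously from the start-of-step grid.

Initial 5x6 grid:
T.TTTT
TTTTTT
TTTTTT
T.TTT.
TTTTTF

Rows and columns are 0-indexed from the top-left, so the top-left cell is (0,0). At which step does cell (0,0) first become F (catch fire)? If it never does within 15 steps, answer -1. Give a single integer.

Step 1: cell (0,0)='T' (+1 fires, +1 burnt)
Step 2: cell (0,0)='T' (+2 fires, +1 burnt)
Step 3: cell (0,0)='T' (+3 fires, +2 burnt)
Step 4: cell (0,0)='T' (+5 fires, +3 burnt)
Step 5: cell (0,0)='T' (+5 fires, +5 burnt)
Step 6: cell (0,0)='T' (+5 fires, +5 burnt)
Step 7: cell (0,0)='T' (+3 fires, +5 burnt)
Step 8: cell (0,0)='T' (+1 fires, +3 burnt)
Step 9: cell (0,0)='F' (+1 fires, +1 burnt)
  -> target ignites at step 9
Step 10: cell (0,0)='.' (+0 fires, +1 burnt)
  fire out at step 10

9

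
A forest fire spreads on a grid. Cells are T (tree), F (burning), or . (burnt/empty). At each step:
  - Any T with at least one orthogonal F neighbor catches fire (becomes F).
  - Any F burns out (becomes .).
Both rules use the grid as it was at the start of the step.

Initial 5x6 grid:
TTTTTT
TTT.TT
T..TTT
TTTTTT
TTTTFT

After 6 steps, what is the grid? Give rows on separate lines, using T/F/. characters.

Step 1: 3 trees catch fire, 1 burn out
  TTTTTT
  TTT.TT
  T..TTT
  TTTTFT
  TTTF.F
Step 2: 4 trees catch fire, 3 burn out
  TTTTTT
  TTT.TT
  T..TFT
  TTTF.F
  TTF...
Step 3: 5 trees catch fire, 4 burn out
  TTTTTT
  TTT.FT
  T..F.F
  TTF...
  TF....
Step 4: 4 trees catch fire, 5 burn out
  TTTTFT
  TTT..F
  T.....
  TF....
  F.....
Step 5: 3 trees catch fire, 4 burn out
  TTTF.F
  TTT...
  T.....
  F.....
  ......
Step 6: 2 trees catch fire, 3 burn out
  TTF...
  TTT...
  F.....
  ......
  ......

TTF...
TTT...
F.....
......
......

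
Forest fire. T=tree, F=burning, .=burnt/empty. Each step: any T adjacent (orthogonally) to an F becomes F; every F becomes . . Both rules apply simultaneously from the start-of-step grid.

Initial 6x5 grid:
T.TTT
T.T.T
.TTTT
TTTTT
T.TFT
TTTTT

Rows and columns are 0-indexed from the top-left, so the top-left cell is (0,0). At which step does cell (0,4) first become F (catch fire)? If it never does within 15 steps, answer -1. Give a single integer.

Step 1: cell (0,4)='T' (+4 fires, +1 burnt)
Step 2: cell (0,4)='T' (+5 fires, +4 burnt)
Step 3: cell (0,4)='T' (+4 fires, +5 burnt)
Step 4: cell (0,4)='T' (+5 fires, +4 burnt)
Step 5: cell (0,4)='F' (+3 fires, +5 burnt)
  -> target ignites at step 5
Step 6: cell (0,4)='.' (+1 fires, +3 burnt)
Step 7: cell (0,4)='.' (+0 fires, +1 burnt)
  fire out at step 7

5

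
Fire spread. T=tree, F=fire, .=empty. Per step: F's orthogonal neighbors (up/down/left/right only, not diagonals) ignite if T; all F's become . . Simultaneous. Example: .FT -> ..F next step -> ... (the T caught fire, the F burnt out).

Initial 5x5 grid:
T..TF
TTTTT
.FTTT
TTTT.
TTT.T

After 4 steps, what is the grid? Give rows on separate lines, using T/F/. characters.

Step 1: 5 trees catch fire, 2 burn out
  T..F.
  TFTTF
  ..FTT
  TFTT.
  TTT.T
Step 2: 8 trees catch fire, 5 burn out
  T....
  F.FF.
  ...FF
  F.FT.
  TFT.T
Step 3: 4 trees catch fire, 8 burn out
  F....
  .....
  .....
  ...F.
  F.F.T
Step 4: 0 trees catch fire, 4 burn out
  .....
  .....
  .....
  .....
  ....T

.....
.....
.....
.....
....T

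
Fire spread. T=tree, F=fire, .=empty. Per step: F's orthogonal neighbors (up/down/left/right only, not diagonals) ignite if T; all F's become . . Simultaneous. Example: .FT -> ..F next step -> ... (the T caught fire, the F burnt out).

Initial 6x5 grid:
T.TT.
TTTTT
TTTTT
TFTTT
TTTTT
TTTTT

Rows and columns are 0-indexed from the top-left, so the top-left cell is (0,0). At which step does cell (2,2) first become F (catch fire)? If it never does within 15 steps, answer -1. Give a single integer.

Step 1: cell (2,2)='T' (+4 fires, +1 burnt)
Step 2: cell (2,2)='F' (+7 fires, +4 burnt)
  -> target ignites at step 2
Step 3: cell (2,2)='.' (+7 fires, +7 burnt)
Step 4: cell (2,2)='.' (+6 fires, +7 burnt)
Step 5: cell (2,2)='.' (+3 fires, +6 burnt)
Step 6: cell (2,2)='.' (+0 fires, +3 burnt)
  fire out at step 6

2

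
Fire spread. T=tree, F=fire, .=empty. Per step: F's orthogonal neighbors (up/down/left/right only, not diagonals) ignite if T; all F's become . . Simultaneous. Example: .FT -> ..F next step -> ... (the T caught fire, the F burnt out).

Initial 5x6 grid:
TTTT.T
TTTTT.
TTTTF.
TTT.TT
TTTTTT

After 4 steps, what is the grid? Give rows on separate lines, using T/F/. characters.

Step 1: 3 trees catch fire, 1 burn out
  TTTT.T
  TTTTF.
  TTTF..
  TTT.FT
  TTTTTT
Step 2: 4 trees catch fire, 3 burn out
  TTTT.T
  TTTF..
  TTF...
  TTT..F
  TTTTFT
Step 3: 6 trees catch fire, 4 burn out
  TTTF.T
  TTF...
  TF....
  TTF...
  TTTF.F
Step 4: 5 trees catch fire, 6 burn out
  TTF..T
  TF....
  F.....
  TF....
  TTF...

TTF..T
TF....
F.....
TF....
TTF...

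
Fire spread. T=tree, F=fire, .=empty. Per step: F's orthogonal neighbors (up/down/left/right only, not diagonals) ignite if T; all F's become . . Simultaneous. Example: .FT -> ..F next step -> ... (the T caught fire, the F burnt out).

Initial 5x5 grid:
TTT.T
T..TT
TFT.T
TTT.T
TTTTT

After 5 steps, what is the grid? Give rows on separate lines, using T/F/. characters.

Step 1: 3 trees catch fire, 1 burn out
  TTT.T
  T..TT
  F.F.T
  TFT.T
  TTTTT
Step 2: 4 trees catch fire, 3 burn out
  TTT.T
  F..TT
  ....T
  F.F.T
  TFTTT
Step 3: 3 trees catch fire, 4 burn out
  FTT.T
  ...TT
  ....T
  ....T
  F.FTT
Step 4: 2 trees catch fire, 3 burn out
  .FT.T
  ...TT
  ....T
  ....T
  ...FT
Step 5: 2 trees catch fire, 2 burn out
  ..F.T
  ...TT
  ....T
  ....T
  ....F

..F.T
...TT
....T
....T
....F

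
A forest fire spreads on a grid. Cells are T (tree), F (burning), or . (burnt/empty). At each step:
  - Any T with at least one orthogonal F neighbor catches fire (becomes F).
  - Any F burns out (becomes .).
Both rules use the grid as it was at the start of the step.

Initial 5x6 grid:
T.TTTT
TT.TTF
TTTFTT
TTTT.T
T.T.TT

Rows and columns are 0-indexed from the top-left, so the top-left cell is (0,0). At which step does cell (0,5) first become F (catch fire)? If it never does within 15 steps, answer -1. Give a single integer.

Step 1: cell (0,5)='F' (+7 fires, +2 burnt)
  -> target ignites at step 1
Step 2: cell (0,5)='.' (+5 fires, +7 burnt)
Step 3: cell (0,5)='.' (+6 fires, +5 burnt)
Step 4: cell (0,5)='.' (+3 fires, +6 burnt)
Step 5: cell (0,5)='.' (+2 fires, +3 burnt)
Step 6: cell (0,5)='.' (+0 fires, +2 burnt)
  fire out at step 6

1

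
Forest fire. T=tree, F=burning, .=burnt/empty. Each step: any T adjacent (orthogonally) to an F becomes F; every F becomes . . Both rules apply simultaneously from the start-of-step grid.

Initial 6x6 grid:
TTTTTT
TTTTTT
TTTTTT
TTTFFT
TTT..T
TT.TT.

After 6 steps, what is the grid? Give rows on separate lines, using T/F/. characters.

Step 1: 4 trees catch fire, 2 burn out
  TTTTTT
  TTTTTT
  TTTFFT
  TTF..F
  TTT..T
  TT.TT.
Step 2: 7 trees catch fire, 4 burn out
  TTTTTT
  TTTFFT
  TTF..F
  TF....
  TTF..F
  TT.TT.
Step 3: 7 trees catch fire, 7 burn out
  TTTFFT
  TTF..F
  TF....
  F.....
  TF....
  TT.TT.
Step 4: 6 trees catch fire, 7 burn out
  TTF..F
  TF....
  F.....
  ......
  F.....
  TF.TT.
Step 5: 3 trees catch fire, 6 burn out
  TF....
  F.....
  ......
  ......
  ......
  F..TT.
Step 6: 1 trees catch fire, 3 burn out
  F.....
  ......
  ......
  ......
  ......
  ...TT.

F.....
......
......
......
......
...TT.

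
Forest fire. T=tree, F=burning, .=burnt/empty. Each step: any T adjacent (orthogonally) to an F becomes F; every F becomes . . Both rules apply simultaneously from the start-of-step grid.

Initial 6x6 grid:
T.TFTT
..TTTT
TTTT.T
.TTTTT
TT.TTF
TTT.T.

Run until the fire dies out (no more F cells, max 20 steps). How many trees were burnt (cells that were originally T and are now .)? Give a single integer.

Step 1: +5 fires, +2 burnt (F count now 5)
Step 2: +8 fires, +5 burnt (F count now 8)
Step 3: +3 fires, +8 burnt (F count now 3)
Step 4: +2 fires, +3 burnt (F count now 2)
Step 5: +2 fires, +2 burnt (F count now 2)
Step 6: +1 fires, +2 burnt (F count now 1)
Step 7: +2 fires, +1 burnt (F count now 2)
Step 8: +2 fires, +2 burnt (F count now 2)
Step 9: +0 fires, +2 burnt (F count now 0)
Fire out after step 9
Initially T: 26, now '.': 35
Total burnt (originally-T cells now '.'): 25

Answer: 25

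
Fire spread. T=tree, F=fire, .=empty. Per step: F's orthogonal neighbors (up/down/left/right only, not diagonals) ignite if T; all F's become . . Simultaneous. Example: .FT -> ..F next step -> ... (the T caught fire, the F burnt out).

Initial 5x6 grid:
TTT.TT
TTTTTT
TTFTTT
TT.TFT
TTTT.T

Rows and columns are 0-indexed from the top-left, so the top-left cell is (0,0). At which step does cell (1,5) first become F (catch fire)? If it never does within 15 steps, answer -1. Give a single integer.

Step 1: cell (1,5)='T' (+6 fires, +2 burnt)
Step 2: cell (1,5)='T' (+9 fires, +6 burnt)
Step 3: cell (1,5)='F' (+7 fires, +9 burnt)
  -> target ignites at step 3
Step 4: cell (1,5)='.' (+3 fires, +7 burnt)
Step 5: cell (1,5)='.' (+0 fires, +3 burnt)
  fire out at step 5

3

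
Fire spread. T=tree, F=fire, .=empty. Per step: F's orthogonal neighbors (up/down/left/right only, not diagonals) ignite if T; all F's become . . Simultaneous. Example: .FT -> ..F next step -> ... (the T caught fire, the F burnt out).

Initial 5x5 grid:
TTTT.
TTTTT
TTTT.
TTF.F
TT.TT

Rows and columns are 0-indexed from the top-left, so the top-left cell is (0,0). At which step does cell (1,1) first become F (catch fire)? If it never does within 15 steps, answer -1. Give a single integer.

Step 1: cell (1,1)='T' (+3 fires, +2 burnt)
Step 2: cell (1,1)='T' (+6 fires, +3 burnt)
Step 3: cell (1,1)='F' (+5 fires, +6 burnt)
  -> target ignites at step 3
Step 4: cell (1,1)='.' (+4 fires, +5 burnt)
Step 5: cell (1,1)='.' (+1 fires, +4 burnt)
Step 6: cell (1,1)='.' (+0 fires, +1 burnt)
  fire out at step 6

3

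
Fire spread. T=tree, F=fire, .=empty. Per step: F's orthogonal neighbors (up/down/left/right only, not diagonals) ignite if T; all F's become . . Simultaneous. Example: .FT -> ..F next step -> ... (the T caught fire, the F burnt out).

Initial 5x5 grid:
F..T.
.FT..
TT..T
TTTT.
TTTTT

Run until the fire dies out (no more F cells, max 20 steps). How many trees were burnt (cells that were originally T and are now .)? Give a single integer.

Answer: 12

Derivation:
Step 1: +2 fires, +2 burnt (F count now 2)
Step 2: +2 fires, +2 burnt (F count now 2)
Step 3: +3 fires, +2 burnt (F count now 3)
Step 4: +3 fires, +3 burnt (F count now 3)
Step 5: +1 fires, +3 burnt (F count now 1)
Step 6: +1 fires, +1 burnt (F count now 1)
Step 7: +0 fires, +1 burnt (F count now 0)
Fire out after step 7
Initially T: 14, now '.': 23
Total burnt (originally-T cells now '.'): 12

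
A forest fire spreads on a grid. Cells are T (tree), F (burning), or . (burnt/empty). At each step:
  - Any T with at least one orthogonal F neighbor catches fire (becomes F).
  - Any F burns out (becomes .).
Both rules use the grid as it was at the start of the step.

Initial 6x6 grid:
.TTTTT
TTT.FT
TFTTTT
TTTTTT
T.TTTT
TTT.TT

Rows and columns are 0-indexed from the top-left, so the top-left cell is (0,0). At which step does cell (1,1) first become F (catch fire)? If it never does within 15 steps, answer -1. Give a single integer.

Step 1: cell (1,1)='F' (+7 fires, +2 burnt)
  -> target ignites at step 1
Step 2: cell (1,1)='.' (+10 fires, +7 burnt)
Step 3: cell (1,1)='.' (+6 fires, +10 burnt)
Step 4: cell (1,1)='.' (+5 fires, +6 burnt)
Step 5: cell (1,1)='.' (+2 fires, +5 burnt)
Step 6: cell (1,1)='.' (+0 fires, +2 burnt)
  fire out at step 6

1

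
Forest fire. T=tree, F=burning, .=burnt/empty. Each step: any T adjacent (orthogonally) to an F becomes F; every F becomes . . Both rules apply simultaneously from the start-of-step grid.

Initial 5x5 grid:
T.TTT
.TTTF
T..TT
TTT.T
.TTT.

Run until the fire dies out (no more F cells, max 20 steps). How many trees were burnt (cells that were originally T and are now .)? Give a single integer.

Answer: 9

Derivation:
Step 1: +3 fires, +1 burnt (F count now 3)
Step 2: +4 fires, +3 burnt (F count now 4)
Step 3: +2 fires, +4 burnt (F count now 2)
Step 4: +0 fires, +2 burnt (F count now 0)
Fire out after step 4
Initially T: 17, now '.': 17
Total burnt (originally-T cells now '.'): 9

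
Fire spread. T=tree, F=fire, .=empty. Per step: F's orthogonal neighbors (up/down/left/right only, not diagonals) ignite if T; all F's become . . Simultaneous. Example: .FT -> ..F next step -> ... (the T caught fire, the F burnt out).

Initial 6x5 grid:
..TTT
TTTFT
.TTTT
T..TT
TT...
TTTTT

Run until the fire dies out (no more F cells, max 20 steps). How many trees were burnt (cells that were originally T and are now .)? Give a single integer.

Step 1: +4 fires, +1 burnt (F count now 4)
Step 2: +6 fires, +4 burnt (F count now 6)
Step 3: +3 fires, +6 burnt (F count now 3)
Step 4: +0 fires, +3 burnt (F count now 0)
Fire out after step 4
Initially T: 21, now '.': 22
Total burnt (originally-T cells now '.'): 13

Answer: 13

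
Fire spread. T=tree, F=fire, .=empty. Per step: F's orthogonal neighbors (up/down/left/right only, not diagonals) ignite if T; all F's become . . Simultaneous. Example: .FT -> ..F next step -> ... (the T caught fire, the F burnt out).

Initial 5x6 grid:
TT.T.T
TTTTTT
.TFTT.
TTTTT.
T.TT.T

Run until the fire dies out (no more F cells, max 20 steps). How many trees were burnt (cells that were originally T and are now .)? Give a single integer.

Step 1: +4 fires, +1 burnt (F count now 4)
Step 2: +6 fires, +4 burnt (F count now 6)
Step 3: +7 fires, +6 burnt (F count now 7)
Step 4: +3 fires, +7 burnt (F count now 3)
Step 5: +1 fires, +3 burnt (F count now 1)
Step 6: +0 fires, +1 burnt (F count now 0)
Fire out after step 6
Initially T: 22, now '.': 29
Total burnt (originally-T cells now '.'): 21

Answer: 21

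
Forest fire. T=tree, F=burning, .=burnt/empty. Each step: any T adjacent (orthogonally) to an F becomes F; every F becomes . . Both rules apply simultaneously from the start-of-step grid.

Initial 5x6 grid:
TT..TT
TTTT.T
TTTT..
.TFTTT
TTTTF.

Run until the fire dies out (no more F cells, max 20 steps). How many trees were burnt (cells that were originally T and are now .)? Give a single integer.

Step 1: +6 fires, +2 burnt (F count now 6)
Step 2: +5 fires, +6 burnt (F count now 5)
Step 3: +4 fires, +5 burnt (F count now 4)
Step 4: +2 fires, +4 burnt (F count now 2)
Step 5: +1 fires, +2 burnt (F count now 1)
Step 6: +0 fires, +1 burnt (F count now 0)
Fire out after step 6
Initially T: 21, now '.': 27
Total burnt (originally-T cells now '.'): 18

Answer: 18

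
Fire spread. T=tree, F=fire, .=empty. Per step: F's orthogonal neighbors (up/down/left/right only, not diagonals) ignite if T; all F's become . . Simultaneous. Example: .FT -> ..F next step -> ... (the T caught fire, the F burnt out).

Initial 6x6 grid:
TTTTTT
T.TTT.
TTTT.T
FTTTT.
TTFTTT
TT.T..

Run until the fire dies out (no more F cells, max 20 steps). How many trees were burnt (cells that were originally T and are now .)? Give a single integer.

Step 1: +6 fires, +2 burnt (F count now 6)
Step 2: +8 fires, +6 burnt (F count now 8)
Step 3: +5 fires, +8 burnt (F count now 5)
Step 4: +3 fires, +5 burnt (F count now 3)
Step 5: +2 fires, +3 burnt (F count now 2)
Step 6: +1 fires, +2 burnt (F count now 1)
Step 7: +1 fires, +1 burnt (F count now 1)
Step 8: +0 fires, +1 burnt (F count now 0)
Fire out after step 8
Initially T: 27, now '.': 35
Total burnt (originally-T cells now '.'): 26

Answer: 26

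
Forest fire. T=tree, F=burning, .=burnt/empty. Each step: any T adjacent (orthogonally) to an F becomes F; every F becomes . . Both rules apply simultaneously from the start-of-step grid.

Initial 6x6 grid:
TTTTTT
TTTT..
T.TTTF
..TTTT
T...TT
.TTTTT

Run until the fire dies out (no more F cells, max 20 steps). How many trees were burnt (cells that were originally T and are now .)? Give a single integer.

Answer: 25

Derivation:
Step 1: +2 fires, +1 burnt (F count now 2)
Step 2: +3 fires, +2 burnt (F count now 3)
Step 3: +5 fires, +3 burnt (F count now 5)
Step 4: +4 fires, +5 burnt (F count now 4)
Step 5: +4 fires, +4 burnt (F count now 4)
Step 6: +4 fires, +4 burnt (F count now 4)
Step 7: +3 fires, +4 burnt (F count now 3)
Step 8: +0 fires, +3 burnt (F count now 0)
Fire out after step 8
Initially T: 26, now '.': 35
Total burnt (originally-T cells now '.'): 25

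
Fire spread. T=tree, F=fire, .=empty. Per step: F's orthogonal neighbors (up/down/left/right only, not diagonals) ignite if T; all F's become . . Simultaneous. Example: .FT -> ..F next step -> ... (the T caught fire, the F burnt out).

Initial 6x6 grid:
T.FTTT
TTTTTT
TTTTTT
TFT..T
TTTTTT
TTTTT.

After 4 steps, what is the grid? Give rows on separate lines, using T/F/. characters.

Step 1: 6 trees catch fire, 2 burn out
  T..FTT
  TTFTTT
  TFTTTT
  F.F..T
  TFTTTT
  TTTTT.
Step 2: 8 trees catch fire, 6 burn out
  T...FT
  TF.FTT
  F.FTTT
  .....T
  F.FTTT
  TFTTT.
Step 3: 7 trees catch fire, 8 burn out
  T....F
  F...FT
  ...FTT
  .....T
  ...FTT
  F.FTT.
Step 4: 5 trees catch fire, 7 burn out
  F.....
  .....F
  ....FT
  .....T
  ....FT
  ...FT.

F.....
.....F
....FT
.....T
....FT
...FT.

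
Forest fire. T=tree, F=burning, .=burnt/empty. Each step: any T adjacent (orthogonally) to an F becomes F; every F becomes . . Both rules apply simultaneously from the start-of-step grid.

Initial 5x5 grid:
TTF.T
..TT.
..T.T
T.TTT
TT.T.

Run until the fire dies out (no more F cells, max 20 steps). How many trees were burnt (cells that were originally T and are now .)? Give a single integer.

Step 1: +2 fires, +1 burnt (F count now 2)
Step 2: +3 fires, +2 burnt (F count now 3)
Step 3: +1 fires, +3 burnt (F count now 1)
Step 4: +1 fires, +1 burnt (F count now 1)
Step 5: +2 fires, +1 burnt (F count now 2)
Step 6: +1 fires, +2 burnt (F count now 1)
Step 7: +0 fires, +1 burnt (F count now 0)
Fire out after step 7
Initially T: 14, now '.': 21
Total burnt (originally-T cells now '.'): 10

Answer: 10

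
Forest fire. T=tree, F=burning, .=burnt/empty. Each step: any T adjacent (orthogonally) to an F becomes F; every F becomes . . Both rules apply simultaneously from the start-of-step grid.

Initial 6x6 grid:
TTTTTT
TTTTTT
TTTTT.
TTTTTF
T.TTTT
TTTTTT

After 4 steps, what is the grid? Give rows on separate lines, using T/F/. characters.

Step 1: 2 trees catch fire, 1 burn out
  TTTTTT
  TTTTTT
  TTTTT.
  TTTTF.
  T.TTTF
  TTTTTT
Step 2: 4 trees catch fire, 2 burn out
  TTTTTT
  TTTTTT
  TTTTF.
  TTTF..
  T.TTF.
  TTTTTF
Step 3: 5 trees catch fire, 4 burn out
  TTTTTT
  TTTTFT
  TTTF..
  TTF...
  T.TF..
  TTTTF.
Step 4: 7 trees catch fire, 5 burn out
  TTTTFT
  TTTF.F
  TTF...
  TF....
  T.F...
  TTTF..

TTTTFT
TTTF.F
TTF...
TF....
T.F...
TTTF..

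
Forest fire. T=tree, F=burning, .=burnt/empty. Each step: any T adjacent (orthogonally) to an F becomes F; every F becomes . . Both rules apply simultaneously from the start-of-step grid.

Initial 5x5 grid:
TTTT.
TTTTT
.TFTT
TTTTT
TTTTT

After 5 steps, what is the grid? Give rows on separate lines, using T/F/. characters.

Step 1: 4 trees catch fire, 1 burn out
  TTTT.
  TTFTT
  .F.FT
  TTFTT
  TTTTT
Step 2: 7 trees catch fire, 4 burn out
  TTFT.
  TF.FT
  ....F
  TF.FT
  TTFTT
Step 3: 8 trees catch fire, 7 burn out
  TF.F.
  F...F
  .....
  F...F
  TF.FT
Step 4: 3 trees catch fire, 8 burn out
  F....
  .....
  .....
  .....
  F...F
Step 5: 0 trees catch fire, 3 burn out
  .....
  .....
  .....
  .....
  .....

.....
.....
.....
.....
.....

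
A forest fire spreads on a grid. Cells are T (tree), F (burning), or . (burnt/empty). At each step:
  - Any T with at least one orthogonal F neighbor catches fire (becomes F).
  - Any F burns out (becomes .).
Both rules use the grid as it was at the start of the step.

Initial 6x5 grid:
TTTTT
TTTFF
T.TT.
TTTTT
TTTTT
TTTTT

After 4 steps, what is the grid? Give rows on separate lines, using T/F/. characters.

Step 1: 4 trees catch fire, 2 burn out
  TTTFF
  TTF..
  T.TF.
  TTTTT
  TTTTT
  TTTTT
Step 2: 4 trees catch fire, 4 burn out
  TTF..
  TF...
  T.F..
  TTTFT
  TTTTT
  TTTTT
Step 3: 5 trees catch fire, 4 burn out
  TF...
  F....
  T....
  TTF.F
  TTTFT
  TTTTT
Step 4: 6 trees catch fire, 5 burn out
  F....
  .....
  F....
  TF...
  TTF.F
  TTTFT

F....
.....
F....
TF...
TTF.F
TTTFT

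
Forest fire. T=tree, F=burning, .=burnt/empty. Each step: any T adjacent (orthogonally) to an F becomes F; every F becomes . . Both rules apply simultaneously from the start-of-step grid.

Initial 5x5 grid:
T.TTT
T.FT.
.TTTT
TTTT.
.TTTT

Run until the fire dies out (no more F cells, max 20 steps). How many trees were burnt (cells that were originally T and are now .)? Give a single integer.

Step 1: +3 fires, +1 burnt (F count now 3)
Step 2: +4 fires, +3 burnt (F count now 4)
Step 3: +5 fires, +4 burnt (F count now 5)
Step 4: +3 fires, +5 burnt (F count now 3)
Step 5: +1 fires, +3 burnt (F count now 1)
Step 6: +0 fires, +1 burnt (F count now 0)
Fire out after step 6
Initially T: 18, now '.': 23
Total burnt (originally-T cells now '.'): 16

Answer: 16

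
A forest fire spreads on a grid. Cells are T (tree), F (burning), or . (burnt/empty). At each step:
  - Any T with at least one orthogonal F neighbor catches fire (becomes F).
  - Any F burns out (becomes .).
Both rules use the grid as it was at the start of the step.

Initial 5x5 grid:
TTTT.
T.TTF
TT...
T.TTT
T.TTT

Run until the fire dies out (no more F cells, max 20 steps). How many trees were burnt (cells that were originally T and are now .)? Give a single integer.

Step 1: +1 fires, +1 burnt (F count now 1)
Step 2: +2 fires, +1 burnt (F count now 2)
Step 3: +1 fires, +2 burnt (F count now 1)
Step 4: +1 fires, +1 burnt (F count now 1)
Step 5: +1 fires, +1 burnt (F count now 1)
Step 6: +1 fires, +1 burnt (F count now 1)
Step 7: +1 fires, +1 burnt (F count now 1)
Step 8: +2 fires, +1 burnt (F count now 2)
Step 9: +1 fires, +2 burnt (F count now 1)
Step 10: +0 fires, +1 burnt (F count now 0)
Fire out after step 10
Initially T: 17, now '.': 19
Total burnt (originally-T cells now '.'): 11

Answer: 11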